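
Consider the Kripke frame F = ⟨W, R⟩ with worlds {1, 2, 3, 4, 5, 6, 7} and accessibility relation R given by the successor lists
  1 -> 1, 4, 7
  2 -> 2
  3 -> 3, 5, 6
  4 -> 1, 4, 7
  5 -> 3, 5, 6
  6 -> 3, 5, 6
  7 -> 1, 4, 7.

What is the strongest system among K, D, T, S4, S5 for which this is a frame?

Serial (axiom D): yes — every world has a successor (e.g. 1 R 1).
Reflexive (axiom T): yes — every world is R-related to itself.
Transitive (axiom 4): yes — every two-step R-path is closed by a direct edge.
Euclidean (axiom 5): yes — any two successors of a common world are R-related.
So F validates K, D, T, S4, S5. The strongest is S5.

S5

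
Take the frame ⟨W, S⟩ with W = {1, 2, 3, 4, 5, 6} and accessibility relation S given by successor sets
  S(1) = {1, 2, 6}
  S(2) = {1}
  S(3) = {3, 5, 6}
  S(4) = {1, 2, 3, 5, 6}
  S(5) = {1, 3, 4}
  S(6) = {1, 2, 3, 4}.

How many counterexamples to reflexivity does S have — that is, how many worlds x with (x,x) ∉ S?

Enumerating: 2, 4, 5, 6.

4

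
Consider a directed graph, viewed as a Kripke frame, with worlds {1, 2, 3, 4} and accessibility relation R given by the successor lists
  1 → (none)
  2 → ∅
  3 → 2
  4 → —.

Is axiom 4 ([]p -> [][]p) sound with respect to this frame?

Axiom 4 corresponds to the accessibility relation being transitive.
Transitive: yes — every two-step R-path is closed by a direct edge.

Yes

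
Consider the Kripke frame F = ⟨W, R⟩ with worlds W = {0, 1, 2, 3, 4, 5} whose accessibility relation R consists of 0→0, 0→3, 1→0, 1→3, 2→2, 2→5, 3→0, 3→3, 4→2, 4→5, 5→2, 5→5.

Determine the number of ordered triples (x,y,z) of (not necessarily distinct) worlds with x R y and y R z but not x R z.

0

R is transitive; there are no such tuples.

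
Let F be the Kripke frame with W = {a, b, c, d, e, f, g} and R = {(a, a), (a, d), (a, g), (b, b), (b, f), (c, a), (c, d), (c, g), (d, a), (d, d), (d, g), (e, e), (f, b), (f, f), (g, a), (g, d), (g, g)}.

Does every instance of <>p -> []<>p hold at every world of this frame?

By correspondence theory, 5 is valid on a frame iff R is Euclidean.
Euclidean: yes — any two successors of a common world are R-related.

Yes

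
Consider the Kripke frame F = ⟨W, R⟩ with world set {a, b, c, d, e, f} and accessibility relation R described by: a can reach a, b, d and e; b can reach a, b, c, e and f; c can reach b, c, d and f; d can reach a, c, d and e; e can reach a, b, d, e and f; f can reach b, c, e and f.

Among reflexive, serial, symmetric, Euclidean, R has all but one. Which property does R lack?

Reflexive: yes — every world is R-related to itself.
Serial: yes — every world has a successor (e.g. a R a).
Symmetric: yes — every pair in R has its reverse in R.
Euclidean: no — a R b and a R d, but not b R d.
Only Euclidean fails.

Euclidean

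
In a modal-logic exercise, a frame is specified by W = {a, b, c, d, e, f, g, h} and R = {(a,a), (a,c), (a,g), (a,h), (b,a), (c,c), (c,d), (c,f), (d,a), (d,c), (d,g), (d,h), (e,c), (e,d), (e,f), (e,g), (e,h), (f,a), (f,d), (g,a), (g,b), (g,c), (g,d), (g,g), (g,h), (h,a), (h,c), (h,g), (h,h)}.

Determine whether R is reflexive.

Reflexive: no — b is not related to itself.

No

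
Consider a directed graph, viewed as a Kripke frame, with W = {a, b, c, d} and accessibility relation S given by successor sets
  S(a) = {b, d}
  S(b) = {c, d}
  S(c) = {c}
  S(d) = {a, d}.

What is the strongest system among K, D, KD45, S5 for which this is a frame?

Serial (axiom D): yes — every world has a successor (e.g. a S b).
Euclidean (axiom 5): no — a S d and a S b, but not d S b.
Transitive (axiom 4): no — a S b and b S c, but not a S c.
Reflexive (axiom T): no — a is not related to itself.
So F validates K, D; KD45 would additionally require S to be Euclidean and transitive. The strongest is D.

D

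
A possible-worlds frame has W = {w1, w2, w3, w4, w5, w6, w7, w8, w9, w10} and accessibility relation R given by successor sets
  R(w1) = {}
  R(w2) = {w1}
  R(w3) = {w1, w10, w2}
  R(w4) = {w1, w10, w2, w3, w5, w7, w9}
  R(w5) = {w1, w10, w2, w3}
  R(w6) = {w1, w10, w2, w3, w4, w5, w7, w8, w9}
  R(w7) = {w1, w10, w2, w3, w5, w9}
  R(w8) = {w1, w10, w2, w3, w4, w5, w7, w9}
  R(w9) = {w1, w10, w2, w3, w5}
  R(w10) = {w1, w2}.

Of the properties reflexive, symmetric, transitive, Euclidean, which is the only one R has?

transitive

Reflexive: no — w1 is not related to itself.
Symmetric: no — w10 R w1 but not w1 R w10.
Transitive: yes — every two-step R-path is closed by a direct edge.
Euclidean: no — w10 R w1 and w10 R w2, but not w1 R w2.
Only transitive holds.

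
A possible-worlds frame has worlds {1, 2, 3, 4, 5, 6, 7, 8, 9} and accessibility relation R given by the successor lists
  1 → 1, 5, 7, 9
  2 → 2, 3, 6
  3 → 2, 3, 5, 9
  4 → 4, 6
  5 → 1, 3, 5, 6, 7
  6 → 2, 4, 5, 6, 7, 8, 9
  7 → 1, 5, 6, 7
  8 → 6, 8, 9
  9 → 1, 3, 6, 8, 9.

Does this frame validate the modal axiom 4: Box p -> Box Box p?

The schema 4 characterises exactly the transitive frames.
Transitive: no — 1 R 5 and 5 R 3, but not 1 R 3.

No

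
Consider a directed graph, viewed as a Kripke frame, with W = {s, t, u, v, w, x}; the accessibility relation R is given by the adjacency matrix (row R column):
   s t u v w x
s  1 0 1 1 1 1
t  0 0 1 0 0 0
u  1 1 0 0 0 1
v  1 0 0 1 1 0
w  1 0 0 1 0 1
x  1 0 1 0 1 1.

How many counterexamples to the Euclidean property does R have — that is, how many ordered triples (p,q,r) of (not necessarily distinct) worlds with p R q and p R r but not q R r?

21

Enumerating: (s,u,u), (s,u,v), (s,u,w), (s,v,u), (s,v,x), (s,w,u), (s,w,w), (s,x,v), (t,u,u), (u,s,t), (u,t,s), (u,t,t), … and 9 more.
Total: 21.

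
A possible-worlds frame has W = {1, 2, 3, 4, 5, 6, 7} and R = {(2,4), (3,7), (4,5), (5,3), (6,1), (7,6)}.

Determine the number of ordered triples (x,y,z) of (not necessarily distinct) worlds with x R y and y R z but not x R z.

Enumerating: (2,4,5), (3,7,6), (4,5,3), (5,3,7), (7,6,1).

5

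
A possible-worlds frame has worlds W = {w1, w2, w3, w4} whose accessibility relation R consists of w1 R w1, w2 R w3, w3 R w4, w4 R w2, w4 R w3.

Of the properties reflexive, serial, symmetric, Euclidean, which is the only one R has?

serial

Reflexive: no — w2 is not related to itself.
Serial: yes — every world has a successor (e.g. w1 R w1).
Symmetric: no — w2 R w3 but not w3 R w2.
Euclidean: no — w4 R w3 and w4 R w2, but not w3 R w2.
Only serial holds.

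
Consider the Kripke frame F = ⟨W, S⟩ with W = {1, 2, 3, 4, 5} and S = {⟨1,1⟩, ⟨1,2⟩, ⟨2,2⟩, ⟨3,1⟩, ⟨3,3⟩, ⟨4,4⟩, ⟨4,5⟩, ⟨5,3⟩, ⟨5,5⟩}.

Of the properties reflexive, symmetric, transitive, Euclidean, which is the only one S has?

reflexive

Reflexive: yes — every world is S-related to itself.
Symmetric: no — 1 S 2 but not 2 S 1.
Transitive: no — 3 S 1 and 1 S 2, but not 3 S 2.
Euclidean: no — 1 S 2 and 1 S 1, but not 2 S 1.
Only reflexive holds.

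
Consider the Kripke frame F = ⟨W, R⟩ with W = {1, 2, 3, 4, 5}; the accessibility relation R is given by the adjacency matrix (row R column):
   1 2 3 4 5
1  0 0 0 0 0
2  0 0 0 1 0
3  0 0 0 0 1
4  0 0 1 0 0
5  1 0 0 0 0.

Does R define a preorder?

No

Reflexive: no — 1 is not related to itself.
Transitive: no — 2 R 4 and 4 R 3, but not 2 R 3.
So R is not a preorder.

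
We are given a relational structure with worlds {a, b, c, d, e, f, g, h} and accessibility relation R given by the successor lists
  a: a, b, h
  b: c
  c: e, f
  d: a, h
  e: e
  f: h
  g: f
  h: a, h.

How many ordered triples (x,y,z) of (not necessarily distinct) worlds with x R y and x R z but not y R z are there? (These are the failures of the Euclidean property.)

Enumerating: (a,b,a), (a,b,b), (a,b,h), (a,h,b), (b,c,c), (c,e,f), (c,f,e), (c,f,f), (g,f,f).

9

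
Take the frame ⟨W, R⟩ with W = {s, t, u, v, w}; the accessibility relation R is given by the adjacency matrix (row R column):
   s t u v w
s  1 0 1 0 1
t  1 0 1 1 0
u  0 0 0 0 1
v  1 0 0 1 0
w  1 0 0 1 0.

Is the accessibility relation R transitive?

Transitive: no — s R w and w R v, but not s R v.

No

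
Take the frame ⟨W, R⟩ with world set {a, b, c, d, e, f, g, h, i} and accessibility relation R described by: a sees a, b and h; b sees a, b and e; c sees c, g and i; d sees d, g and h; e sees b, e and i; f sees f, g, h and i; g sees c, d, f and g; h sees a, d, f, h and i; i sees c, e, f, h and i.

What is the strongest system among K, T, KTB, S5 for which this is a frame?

Reflexive (axiom T): yes — every world is R-related to itself.
Symmetric (axiom B): yes — every pair in R has its reverse in R.
Euclidean (axiom 5): no — a R b and a R h, but not b R h.
So F validates K, T, KTB; S5 would additionally require R to be Euclidean. The strongest is KTB.

KTB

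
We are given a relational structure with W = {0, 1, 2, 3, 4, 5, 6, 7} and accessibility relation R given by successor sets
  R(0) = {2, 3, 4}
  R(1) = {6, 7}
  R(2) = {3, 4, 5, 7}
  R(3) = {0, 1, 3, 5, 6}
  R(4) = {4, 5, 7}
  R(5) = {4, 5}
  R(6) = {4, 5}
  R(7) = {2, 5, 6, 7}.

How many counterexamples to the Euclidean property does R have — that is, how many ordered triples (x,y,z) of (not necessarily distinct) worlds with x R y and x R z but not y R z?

Enumerating: (0,2,2), (0,3,2), (0,3,4), (0,4,2), (0,4,3), (1,6,6), (1,6,7), (2,3,4), (2,3,7), (2,4,3), (2,5,3), (2,5,7), … and 28 more.
Total: 40.

40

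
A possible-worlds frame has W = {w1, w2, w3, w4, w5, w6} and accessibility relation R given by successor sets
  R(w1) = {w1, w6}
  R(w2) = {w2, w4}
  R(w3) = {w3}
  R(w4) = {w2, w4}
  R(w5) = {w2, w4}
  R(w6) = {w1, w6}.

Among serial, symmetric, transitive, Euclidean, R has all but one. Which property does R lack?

symmetric

Serial: yes — every world has a successor (e.g. w1 R w1).
Symmetric: no — w5 R w2 but not w2 R w5.
Transitive: yes — every two-step R-path is closed by a direct edge.
Euclidean: yes — any two successors of a common world are R-related.
Only symmetric fails.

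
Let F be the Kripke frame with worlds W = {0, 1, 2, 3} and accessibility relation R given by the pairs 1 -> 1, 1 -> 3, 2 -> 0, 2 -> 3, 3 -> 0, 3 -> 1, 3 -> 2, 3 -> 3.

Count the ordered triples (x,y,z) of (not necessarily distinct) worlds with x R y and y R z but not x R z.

4

Enumerating: (1,3,0), (1,3,2), (2,3,1), (2,3,2).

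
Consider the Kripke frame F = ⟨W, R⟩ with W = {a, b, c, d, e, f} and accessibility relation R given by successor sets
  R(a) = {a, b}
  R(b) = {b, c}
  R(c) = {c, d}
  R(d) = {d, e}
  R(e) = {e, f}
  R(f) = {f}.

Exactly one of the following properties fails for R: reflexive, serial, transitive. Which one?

Reflexive: yes — every world is R-related to itself.
Serial: yes — every world has a successor (e.g. a R a).
Transitive: no — a R b and b R c, but not a R c.
Only transitive fails.

transitive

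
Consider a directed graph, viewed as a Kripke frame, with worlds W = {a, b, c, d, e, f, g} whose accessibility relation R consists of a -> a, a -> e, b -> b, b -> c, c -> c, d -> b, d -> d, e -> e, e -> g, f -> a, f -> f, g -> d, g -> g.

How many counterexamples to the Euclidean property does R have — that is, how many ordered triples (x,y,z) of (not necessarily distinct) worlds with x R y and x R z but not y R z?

6

Enumerating: (a,e,a), (b,c,b), (d,b,d), (e,g,e), (f,a,f), (g,d,g).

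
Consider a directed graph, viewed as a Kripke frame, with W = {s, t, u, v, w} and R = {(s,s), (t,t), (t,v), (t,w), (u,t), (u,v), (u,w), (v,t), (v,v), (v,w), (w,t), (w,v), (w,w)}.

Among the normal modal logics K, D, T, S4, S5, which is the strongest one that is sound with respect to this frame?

Serial (axiom D): yes — every world has a successor (e.g. s R s).
Reflexive (axiom T): no — u is not related to itself.
Transitive (axiom 4): yes — every two-step R-path is closed by a direct edge.
Euclidean (axiom 5): yes — any two successors of a common world are R-related.
So F validates K, D; T would additionally require R to be reflexive. The strongest is D.

D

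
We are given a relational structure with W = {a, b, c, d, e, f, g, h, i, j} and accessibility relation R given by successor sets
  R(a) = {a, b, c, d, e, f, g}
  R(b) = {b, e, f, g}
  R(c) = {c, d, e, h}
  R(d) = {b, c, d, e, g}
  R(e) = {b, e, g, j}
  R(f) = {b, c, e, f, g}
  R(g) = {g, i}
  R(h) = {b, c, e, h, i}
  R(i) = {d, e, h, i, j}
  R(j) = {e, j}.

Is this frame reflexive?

Reflexive: yes — every world is R-related to itself.

Yes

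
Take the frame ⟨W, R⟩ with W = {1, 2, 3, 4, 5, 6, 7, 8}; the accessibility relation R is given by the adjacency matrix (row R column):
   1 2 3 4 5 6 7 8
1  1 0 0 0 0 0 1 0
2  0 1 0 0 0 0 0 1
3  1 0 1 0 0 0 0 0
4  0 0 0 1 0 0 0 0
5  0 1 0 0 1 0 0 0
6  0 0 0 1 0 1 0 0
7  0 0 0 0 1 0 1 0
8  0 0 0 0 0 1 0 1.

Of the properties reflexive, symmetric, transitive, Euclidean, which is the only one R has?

Reflexive: yes — every world is R-related to itself.
Symmetric: no — 1 R 7 but not 7 R 1.
Transitive: no — 1 R 7 and 7 R 5, but not 1 R 5.
Euclidean: no — 1 R 7 and 1 R 1, but not 7 R 1.
Only reflexive holds.

reflexive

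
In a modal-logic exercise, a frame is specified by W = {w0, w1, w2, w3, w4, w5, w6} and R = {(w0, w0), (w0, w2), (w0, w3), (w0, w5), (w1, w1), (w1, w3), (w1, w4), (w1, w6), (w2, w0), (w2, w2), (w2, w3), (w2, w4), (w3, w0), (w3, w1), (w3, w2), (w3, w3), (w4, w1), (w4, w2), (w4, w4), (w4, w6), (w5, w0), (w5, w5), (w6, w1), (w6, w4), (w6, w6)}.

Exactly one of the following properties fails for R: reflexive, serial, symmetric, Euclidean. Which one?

Reflexive: yes — every world is R-related to itself.
Serial: yes — every world has a successor (e.g. w0 R w0).
Symmetric: yes — every pair in R has its reverse in R.
Euclidean: no — w0 R w2 and w0 R w5, but not w2 R w5.
Only Euclidean fails.

Euclidean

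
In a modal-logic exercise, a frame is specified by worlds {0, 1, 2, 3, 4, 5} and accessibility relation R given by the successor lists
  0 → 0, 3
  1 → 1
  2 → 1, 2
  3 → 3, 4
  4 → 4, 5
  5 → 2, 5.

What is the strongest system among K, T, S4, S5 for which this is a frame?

Reflexive (axiom T): yes — every world is R-related to itself.
Transitive (axiom 4): no — 0 R 3 and 3 R 4, but not 0 R 4.
Euclidean (axiom 5): no — 0 R 3 and 0 R 0, but not 3 R 0.
So F validates K, T; S4 would additionally require R to be transitive. The strongest is T.

T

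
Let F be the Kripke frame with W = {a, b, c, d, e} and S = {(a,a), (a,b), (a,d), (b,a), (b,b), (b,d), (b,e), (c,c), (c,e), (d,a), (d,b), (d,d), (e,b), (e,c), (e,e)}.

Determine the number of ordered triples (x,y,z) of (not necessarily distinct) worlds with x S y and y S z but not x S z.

Enumerating: (a,b,e), (b,e,c), (c,e,b), (d,b,e), (e,b,a), (e,b,d).

6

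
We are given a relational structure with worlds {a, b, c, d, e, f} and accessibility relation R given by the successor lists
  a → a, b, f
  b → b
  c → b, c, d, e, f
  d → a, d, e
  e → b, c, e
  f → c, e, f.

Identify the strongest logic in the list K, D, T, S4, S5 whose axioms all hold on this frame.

Serial (axiom D): yes — every world has a successor (e.g. a R a).
Reflexive (axiom T): yes — every world is R-related to itself.
Transitive (axiom 4): no — a R f and f R c, but not a R c.
Euclidean (axiom 5): no — a R b and a R f, but not b R f.
So F validates K, D, T; S4 would additionally require R to be transitive. The strongest is T.

T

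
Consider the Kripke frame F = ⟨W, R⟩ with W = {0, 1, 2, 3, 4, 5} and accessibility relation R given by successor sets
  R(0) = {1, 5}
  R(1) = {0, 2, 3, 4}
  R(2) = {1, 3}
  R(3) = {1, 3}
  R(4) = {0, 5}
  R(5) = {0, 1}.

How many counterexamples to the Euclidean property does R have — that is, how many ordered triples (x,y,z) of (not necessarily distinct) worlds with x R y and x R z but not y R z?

22

Enumerating: (0,1,1), (0,1,5), (0,5,5), (1,0,0), (1,0,2), (1,0,3), (1,0,4), (1,2,0), (1,2,2), (1,2,4), (1,3,0), (1,3,2), … and 10 more.
Total: 22.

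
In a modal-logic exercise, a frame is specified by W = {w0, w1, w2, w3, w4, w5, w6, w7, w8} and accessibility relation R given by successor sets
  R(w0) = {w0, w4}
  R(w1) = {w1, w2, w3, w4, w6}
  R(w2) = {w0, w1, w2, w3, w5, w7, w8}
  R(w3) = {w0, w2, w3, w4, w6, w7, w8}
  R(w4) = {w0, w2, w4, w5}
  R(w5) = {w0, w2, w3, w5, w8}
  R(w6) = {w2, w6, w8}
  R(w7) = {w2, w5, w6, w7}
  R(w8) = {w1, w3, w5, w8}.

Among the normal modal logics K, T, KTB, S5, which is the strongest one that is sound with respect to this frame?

Reflexive (axiom T): yes — every world is R-related to itself.
Symmetric (axiom B): no — w1 R w3 but not w3 R w1.
Euclidean (axiom 5): no — w1 R w2 and w1 R w4, but not w2 R w4.
So F validates K, T; KTB would additionally require R to be symmetric. The strongest is T.

T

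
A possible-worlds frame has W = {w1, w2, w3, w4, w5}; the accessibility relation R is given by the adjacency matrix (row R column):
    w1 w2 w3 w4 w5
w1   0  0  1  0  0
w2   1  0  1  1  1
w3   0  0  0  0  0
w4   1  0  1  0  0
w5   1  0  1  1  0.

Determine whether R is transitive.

Yes

Transitive: yes — every two-step R-path is closed by a direct edge.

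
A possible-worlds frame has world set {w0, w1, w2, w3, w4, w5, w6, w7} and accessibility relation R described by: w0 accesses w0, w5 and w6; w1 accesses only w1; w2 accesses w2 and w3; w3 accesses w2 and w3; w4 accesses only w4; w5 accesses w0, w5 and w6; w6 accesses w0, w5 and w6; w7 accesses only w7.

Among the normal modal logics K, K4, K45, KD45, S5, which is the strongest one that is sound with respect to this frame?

Transitive (axiom 4): yes — every two-step R-path is closed by a direct edge.
Euclidean (axiom 5): yes — any two successors of a common world are R-related.
Serial (axiom D): yes — every world has a successor (e.g. w0 R w0).
Reflexive (axiom T): yes — every world is R-related to itself.
So F validates K, K4, K45, KD45, S5. The strongest is S5.

S5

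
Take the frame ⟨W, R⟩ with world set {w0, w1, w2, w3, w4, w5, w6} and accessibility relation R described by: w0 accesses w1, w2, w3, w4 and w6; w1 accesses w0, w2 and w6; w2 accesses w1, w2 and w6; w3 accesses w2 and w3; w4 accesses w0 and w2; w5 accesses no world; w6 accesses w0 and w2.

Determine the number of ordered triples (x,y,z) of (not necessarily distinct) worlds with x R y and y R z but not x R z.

Enumerating: (w0,w1,w0), (w0,w4,w0), (w0,w6,w0), (w1,w0,w1), (w1,w0,w3), (w1,w0,w4), (w1,w2,w1), (w2,w1,w0), (w2,w6,w0), (w3,w2,w1), (w3,w2,w6), (w4,w0,w1), … and 11 more.
Total: 23.

23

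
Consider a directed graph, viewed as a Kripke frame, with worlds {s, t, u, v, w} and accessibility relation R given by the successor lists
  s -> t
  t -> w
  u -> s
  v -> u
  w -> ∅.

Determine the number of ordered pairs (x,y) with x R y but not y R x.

Enumerating: (s,t), (t,w), (u,s), (v,u).

4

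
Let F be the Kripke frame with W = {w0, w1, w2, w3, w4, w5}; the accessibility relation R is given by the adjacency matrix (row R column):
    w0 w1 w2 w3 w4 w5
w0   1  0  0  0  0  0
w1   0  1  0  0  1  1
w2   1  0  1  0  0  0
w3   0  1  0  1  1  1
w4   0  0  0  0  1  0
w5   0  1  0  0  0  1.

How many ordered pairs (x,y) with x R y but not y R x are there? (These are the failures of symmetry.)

Enumerating: (w1,w4), (w2,w0), (w3,w1), (w3,w4), (w3,w5).

5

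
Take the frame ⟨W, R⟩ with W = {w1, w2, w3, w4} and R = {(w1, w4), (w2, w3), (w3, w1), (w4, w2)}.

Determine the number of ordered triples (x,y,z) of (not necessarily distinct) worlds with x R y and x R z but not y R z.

4

Enumerating: (w1,w4,w4), (w2,w3,w3), (w3,w1,w1), (w4,w2,w2).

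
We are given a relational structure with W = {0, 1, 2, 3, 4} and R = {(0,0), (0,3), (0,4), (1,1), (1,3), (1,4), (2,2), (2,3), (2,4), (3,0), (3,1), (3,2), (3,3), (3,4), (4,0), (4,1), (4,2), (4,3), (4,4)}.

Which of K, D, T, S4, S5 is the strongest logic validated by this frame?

Serial (axiom D): yes — every world has a successor (e.g. 0 R 0).
Reflexive (axiom T): yes — every world is R-related to itself.
Transitive (axiom 4): no — 0 R 3 and 3 R 1, but not 0 R 1.
Euclidean (axiom 5): no — 3 R 0 and 3 R 1, but not 0 R 1.
So F validates K, D, T; S4 would additionally require R to be transitive. The strongest is T.

T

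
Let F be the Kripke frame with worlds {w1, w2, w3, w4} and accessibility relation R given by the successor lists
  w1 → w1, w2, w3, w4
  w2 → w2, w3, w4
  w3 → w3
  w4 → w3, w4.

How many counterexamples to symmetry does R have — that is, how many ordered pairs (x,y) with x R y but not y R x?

6

Enumerating: (w1,w2), (w1,w3), (w1,w4), (w2,w3), (w2,w4), (w4,w3).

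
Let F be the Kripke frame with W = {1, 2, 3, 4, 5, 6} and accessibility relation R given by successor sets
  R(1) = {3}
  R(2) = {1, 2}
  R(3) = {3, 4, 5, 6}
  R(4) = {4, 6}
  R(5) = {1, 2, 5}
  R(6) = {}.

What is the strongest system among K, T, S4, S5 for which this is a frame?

Reflexive (axiom T): no — 1 is not related to itself.
Transitive (axiom 4): no — 1 R 3 and 3 R 4, but not 1 R 4.
Euclidean (axiom 5): no — 3 R 4 and 3 R 5, but not 4 R 5.
So F validates K; T would additionally require R to be reflexive. The strongest is K.

K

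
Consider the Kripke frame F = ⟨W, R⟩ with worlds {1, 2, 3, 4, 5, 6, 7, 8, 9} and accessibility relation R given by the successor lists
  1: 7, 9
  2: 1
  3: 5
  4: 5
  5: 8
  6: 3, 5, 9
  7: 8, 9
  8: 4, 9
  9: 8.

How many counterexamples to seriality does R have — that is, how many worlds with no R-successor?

R is serial; there are no such worlds.

0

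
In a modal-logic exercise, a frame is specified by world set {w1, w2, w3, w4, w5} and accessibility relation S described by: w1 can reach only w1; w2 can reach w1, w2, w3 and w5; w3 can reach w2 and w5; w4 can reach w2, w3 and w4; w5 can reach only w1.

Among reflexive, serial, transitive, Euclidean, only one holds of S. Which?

Reflexive: no — w3 is not related to itself.
Serial: yes — every world has a successor (e.g. w1 S w1).
Transitive: no — w3 S w2 and w2 S w1, but not w3 S w1.
Euclidean: no — w2 S w1 and w2 S w3, but not w1 S w3.
Only serial holds.

serial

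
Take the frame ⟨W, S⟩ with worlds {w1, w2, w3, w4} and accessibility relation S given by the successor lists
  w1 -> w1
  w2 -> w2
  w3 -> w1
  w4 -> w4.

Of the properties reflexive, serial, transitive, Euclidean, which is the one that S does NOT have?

Reflexive: no — w3 is not related to itself.
Serial: yes — every world has a successor (e.g. w1 S w1).
Transitive: yes — every two-step S-path is closed by a direct edge.
Euclidean: yes — any two successors of a common world are S-related.
Only reflexive fails.

reflexive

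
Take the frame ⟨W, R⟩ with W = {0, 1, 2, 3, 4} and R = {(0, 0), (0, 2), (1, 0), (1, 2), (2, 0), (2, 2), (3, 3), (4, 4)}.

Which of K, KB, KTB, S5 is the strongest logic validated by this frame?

Symmetric (axiom B): no — 1 R 0 but not 0 R 1.
Reflexive (axiom T): no — 1 is not related to itself.
Euclidean (axiom 5): yes — any two successors of a common world are R-related.
So F validates K; KB would additionally require R to be symmetric. The strongest is K.

K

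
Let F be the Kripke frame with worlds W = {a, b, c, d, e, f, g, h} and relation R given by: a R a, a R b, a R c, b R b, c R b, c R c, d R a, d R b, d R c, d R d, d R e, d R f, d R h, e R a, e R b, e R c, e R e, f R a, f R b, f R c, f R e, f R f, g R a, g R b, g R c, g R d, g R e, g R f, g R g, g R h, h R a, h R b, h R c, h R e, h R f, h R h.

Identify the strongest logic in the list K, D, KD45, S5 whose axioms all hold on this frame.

D

Serial (axiom D): yes — every world has a successor (e.g. a R a).
Euclidean (axiom 5): no — a R b and a R c, but not b R c.
Transitive (axiom 4): yes — every two-step R-path is closed by a direct edge.
Reflexive (axiom T): yes — every world is R-related to itself.
So F validates K, D; KD45 would additionally require R to be Euclidean. The strongest is D.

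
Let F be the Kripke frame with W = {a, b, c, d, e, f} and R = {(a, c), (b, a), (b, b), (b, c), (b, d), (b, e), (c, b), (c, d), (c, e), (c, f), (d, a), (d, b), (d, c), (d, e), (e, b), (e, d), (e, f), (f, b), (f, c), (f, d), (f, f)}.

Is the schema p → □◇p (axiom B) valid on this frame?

By correspondence theory, B is valid on a frame iff R is symmetric.
Symmetric: no — a R c but not c R a.

No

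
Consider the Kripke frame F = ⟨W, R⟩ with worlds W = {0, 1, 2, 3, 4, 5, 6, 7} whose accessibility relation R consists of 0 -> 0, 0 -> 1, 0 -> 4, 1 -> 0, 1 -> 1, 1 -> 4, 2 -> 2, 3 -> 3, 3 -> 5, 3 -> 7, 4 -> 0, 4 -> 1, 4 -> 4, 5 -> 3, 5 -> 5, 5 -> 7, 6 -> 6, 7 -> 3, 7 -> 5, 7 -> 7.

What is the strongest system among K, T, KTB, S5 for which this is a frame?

Reflexive (axiom T): yes — every world is R-related to itself.
Symmetric (axiom B): yes — every pair in R has its reverse in R.
Euclidean (axiom 5): yes — any two successors of a common world are R-related.
So F validates K, T, KTB, S5. The strongest is S5.

S5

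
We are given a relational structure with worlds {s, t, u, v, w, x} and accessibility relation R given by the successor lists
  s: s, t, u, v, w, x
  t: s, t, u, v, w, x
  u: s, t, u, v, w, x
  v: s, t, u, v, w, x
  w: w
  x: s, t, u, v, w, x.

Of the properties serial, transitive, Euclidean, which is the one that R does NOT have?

Serial: yes — every world has a successor (e.g. s R s).
Transitive: yes — every two-step R-path is closed by a direct edge.
Euclidean: no — s R w and s R t, but not w R t.
Only Euclidean fails.

Euclidean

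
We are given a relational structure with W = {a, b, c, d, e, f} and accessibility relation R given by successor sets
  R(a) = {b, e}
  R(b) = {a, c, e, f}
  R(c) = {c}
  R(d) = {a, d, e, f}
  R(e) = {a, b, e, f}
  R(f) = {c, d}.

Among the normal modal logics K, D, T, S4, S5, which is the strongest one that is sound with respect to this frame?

D

Serial (axiom D): yes — every world has a successor (e.g. a R b).
Reflexive (axiom T): no — a is not related to itself.
Transitive (axiom 4): no — a R b and b R c, but not a R c.
Euclidean (axiom 5): no — b R a and b R c, but not a R c.
So F validates K, D; T would additionally require R to be reflexive. The strongest is D.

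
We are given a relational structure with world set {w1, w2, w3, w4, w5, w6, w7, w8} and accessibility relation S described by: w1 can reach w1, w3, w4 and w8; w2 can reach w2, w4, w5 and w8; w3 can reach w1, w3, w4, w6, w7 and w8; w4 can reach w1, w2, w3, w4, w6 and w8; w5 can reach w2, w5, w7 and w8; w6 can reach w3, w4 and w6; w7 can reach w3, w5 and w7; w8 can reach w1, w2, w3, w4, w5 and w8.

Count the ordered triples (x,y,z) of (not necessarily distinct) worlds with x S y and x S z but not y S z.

40

Enumerating: (w2,w4,w5), (w2,w5,w4), (w3,w1,w6), (w3,w1,w7), (w3,w4,w7), (w3,w6,w1), (w3,w6,w7), (w3,w6,w8), (w3,w7,w1), (w3,w7,w4), (w3,w7,w6), (w3,w7,w8), … and 28 more.
Total: 40.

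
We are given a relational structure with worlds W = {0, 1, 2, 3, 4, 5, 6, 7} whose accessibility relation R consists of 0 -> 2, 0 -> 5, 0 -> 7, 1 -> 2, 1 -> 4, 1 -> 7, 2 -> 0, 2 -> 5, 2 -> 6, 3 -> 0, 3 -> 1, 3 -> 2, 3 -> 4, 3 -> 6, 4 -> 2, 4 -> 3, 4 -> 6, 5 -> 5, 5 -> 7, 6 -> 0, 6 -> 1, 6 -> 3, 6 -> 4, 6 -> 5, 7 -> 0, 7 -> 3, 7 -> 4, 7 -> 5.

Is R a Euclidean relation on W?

No

Euclidean: no — 0 R 2 and 0 R 7, but not 2 R 7.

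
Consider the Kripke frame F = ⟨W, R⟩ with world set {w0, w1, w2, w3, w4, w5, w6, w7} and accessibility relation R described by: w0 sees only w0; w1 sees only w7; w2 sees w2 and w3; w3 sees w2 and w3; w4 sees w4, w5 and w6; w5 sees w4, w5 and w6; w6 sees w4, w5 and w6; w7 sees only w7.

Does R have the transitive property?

Yes

Transitive: yes — every two-step R-path is closed by a direct edge.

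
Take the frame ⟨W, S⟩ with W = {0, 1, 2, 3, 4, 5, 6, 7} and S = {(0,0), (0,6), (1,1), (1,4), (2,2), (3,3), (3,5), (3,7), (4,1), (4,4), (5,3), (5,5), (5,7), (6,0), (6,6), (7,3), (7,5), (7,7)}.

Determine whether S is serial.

Yes

Serial: yes — every world has a successor (e.g. 0 S 0).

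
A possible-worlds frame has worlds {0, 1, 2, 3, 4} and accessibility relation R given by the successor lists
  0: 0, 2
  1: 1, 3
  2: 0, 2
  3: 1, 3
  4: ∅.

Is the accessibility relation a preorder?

Reflexive: no — 4 is not related to itself.
Transitive: yes — every two-step R-path is closed by a direct edge.
So R is not a preorder.

No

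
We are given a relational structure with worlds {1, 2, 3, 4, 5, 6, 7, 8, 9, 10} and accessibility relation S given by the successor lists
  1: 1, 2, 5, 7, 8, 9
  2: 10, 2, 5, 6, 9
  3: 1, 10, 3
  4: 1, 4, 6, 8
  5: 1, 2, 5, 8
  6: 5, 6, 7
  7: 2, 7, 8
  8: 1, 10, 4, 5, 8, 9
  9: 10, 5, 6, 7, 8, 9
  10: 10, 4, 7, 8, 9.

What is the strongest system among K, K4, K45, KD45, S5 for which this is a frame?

K

Transitive (axiom 4): no — 1 S 2 and 2 S 10, but not 1 S 10.
Euclidean (axiom 5): no — 1 S 2 and 1 S 7, but not 2 S 7.
Serial (axiom D): yes — every world has a successor (e.g. 1 S 1).
Reflexive (axiom T): yes — every world is S-related to itself.
So F validates K; K4 would additionally require S to be transitive. The strongest is K.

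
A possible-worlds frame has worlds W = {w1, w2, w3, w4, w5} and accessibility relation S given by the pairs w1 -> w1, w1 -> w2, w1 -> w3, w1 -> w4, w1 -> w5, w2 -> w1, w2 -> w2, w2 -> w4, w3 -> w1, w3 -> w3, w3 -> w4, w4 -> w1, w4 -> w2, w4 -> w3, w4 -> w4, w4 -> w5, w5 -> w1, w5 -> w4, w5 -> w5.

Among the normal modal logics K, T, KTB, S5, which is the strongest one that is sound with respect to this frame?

KTB

Reflexive (axiom T): yes — every world is S-related to itself.
Symmetric (axiom B): yes — every pair in S has its reverse in S.
Euclidean (axiom 5): no — w1 S w2 and w1 S w3, but not w2 S w3.
So F validates K, T, KTB; S5 would additionally require S to be Euclidean. The strongest is KTB.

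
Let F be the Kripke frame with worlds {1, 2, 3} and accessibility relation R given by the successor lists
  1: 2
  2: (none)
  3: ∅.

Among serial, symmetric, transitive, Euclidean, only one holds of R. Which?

transitive

Serial: no — 2 has no R-successor.
Symmetric: no — 1 R 2 but not 2 R 1.
Transitive: yes — every two-step R-path is closed by a direct edge.
Euclidean: no — 1 R 2 and 1 R 2, but not 2 R 2.
Only transitive holds.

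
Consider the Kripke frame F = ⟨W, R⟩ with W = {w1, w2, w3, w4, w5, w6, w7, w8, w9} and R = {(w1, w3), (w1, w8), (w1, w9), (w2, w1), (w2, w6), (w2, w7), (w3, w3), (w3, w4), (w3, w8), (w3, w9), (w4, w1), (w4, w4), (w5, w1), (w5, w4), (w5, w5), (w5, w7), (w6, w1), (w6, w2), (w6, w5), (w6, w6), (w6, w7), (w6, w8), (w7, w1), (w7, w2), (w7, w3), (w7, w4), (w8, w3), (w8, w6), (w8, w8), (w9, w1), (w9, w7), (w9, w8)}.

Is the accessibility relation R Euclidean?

No

Euclidean: no — w1 R w8 and w1 R w9, but not w8 R w9.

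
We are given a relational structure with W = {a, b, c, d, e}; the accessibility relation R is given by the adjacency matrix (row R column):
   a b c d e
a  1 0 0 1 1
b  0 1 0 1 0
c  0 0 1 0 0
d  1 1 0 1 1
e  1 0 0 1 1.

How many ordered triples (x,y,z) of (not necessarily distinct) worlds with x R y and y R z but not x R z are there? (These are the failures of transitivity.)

4

Enumerating: (a,d,b), (b,d,a), (b,d,e), (e,d,b).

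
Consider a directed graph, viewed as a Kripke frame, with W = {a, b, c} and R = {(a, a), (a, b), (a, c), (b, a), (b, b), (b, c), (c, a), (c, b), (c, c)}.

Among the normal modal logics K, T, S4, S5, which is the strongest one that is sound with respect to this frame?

Reflexive (axiom T): yes — every world is R-related to itself.
Transitive (axiom 4): yes — every two-step R-path is closed by a direct edge.
Euclidean (axiom 5): yes — any two successors of a common world are R-related.
So F validates K, T, S4, S5. The strongest is S5.

S5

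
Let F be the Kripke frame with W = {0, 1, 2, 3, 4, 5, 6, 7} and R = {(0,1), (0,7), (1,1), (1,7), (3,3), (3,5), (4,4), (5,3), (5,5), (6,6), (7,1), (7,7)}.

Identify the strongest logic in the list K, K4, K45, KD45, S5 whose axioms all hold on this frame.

Transitive (axiom 4): yes — every two-step R-path is closed by a direct edge.
Euclidean (axiom 5): yes — any two successors of a common world are R-related.
Serial (axiom D): no — 2 has no R-successor.
Reflexive (axiom T): no — 0 is not related to itself.
So F validates K, K4, K45; KD45 would additionally require R to be serial. The strongest is K45.

K45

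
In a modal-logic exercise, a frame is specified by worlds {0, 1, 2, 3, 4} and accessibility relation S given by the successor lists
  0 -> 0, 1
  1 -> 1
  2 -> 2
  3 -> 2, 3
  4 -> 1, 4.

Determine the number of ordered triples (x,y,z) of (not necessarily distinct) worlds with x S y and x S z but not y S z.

3

Enumerating: (0,1,0), (3,2,3), (4,1,4).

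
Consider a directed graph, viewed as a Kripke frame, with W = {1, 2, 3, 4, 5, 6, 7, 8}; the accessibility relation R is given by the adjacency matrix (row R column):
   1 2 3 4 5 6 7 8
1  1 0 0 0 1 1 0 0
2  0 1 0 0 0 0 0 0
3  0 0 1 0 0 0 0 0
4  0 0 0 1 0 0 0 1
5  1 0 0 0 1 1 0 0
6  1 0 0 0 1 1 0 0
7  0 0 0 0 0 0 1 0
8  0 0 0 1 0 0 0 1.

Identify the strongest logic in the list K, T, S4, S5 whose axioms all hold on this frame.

S5

Reflexive (axiom T): yes — every world is R-related to itself.
Transitive (axiom 4): yes — every two-step R-path is closed by a direct edge.
Euclidean (axiom 5): yes — any two successors of a common world are R-related.
So F validates K, T, S4, S5. The strongest is S5.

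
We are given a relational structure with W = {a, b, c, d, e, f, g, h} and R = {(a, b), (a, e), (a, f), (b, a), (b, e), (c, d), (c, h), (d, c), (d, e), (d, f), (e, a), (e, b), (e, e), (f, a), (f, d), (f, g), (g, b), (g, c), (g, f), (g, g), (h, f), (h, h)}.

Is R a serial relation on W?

Serial: yes — every world has a successor (e.g. a R b).

Yes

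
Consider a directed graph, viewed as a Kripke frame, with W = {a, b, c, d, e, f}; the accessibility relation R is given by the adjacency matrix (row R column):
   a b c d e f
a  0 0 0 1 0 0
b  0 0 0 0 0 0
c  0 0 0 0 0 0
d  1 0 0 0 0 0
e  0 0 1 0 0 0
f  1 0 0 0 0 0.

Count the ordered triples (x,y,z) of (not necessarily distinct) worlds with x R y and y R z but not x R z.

3

Enumerating: (a,d,a), (d,a,d), (f,a,d).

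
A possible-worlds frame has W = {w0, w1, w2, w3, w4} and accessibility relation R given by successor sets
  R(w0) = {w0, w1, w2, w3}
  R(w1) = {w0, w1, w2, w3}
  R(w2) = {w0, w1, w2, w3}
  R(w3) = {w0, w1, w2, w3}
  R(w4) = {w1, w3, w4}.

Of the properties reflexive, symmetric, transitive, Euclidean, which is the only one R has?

reflexive

Reflexive: yes — every world is R-related to itself.
Symmetric: no — w4 R w1 but not w1 R w4.
Transitive: no — w4 R w1 and w1 R w0, but not w4 R w0.
Euclidean: no — w4 R w1 and w4 R w4, but not w1 R w4.
Only reflexive holds.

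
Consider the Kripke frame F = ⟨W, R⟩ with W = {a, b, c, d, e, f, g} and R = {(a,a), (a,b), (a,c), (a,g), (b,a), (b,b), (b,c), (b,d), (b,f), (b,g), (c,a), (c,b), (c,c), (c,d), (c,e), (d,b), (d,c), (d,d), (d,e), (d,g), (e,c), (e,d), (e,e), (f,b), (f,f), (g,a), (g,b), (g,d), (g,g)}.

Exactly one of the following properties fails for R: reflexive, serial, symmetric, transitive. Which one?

Reflexive: yes — every world is R-related to itself.
Serial: yes — every world has a successor (e.g. a R a).
Symmetric: yes — every pair in R has its reverse in R.
Transitive: no — a R b and b R d, but not a R d.
Only transitive fails.

transitive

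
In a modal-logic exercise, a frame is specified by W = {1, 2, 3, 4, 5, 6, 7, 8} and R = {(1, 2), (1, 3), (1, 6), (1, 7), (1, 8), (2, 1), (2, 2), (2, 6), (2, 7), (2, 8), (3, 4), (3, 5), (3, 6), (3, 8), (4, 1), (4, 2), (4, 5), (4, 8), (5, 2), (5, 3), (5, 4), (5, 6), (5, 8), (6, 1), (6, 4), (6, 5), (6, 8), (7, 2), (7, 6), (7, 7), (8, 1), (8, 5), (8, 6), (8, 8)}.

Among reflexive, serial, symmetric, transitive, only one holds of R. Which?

Reflexive: no — 1 is not related to itself.
Serial: yes — every world has a successor (e.g. 1 R 2).
Symmetric: no — 1 R 3 but not 3 R 1.
Transitive: no — 1 R 3 and 3 R 4, but not 1 R 4.
Only serial holds.

serial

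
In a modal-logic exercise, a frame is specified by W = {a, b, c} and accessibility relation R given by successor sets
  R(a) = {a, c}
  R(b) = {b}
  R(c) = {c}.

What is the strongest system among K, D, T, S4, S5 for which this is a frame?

S4

Serial (axiom D): yes — every world has a successor (e.g. a R a).
Reflexive (axiom T): yes — every world is R-related to itself.
Transitive (axiom 4): yes — every two-step R-path is closed by a direct edge.
Euclidean (axiom 5): no — a R c and a R a, but not c R a.
So F validates K, D, T, S4; S5 would additionally require R to be Euclidean. The strongest is S4.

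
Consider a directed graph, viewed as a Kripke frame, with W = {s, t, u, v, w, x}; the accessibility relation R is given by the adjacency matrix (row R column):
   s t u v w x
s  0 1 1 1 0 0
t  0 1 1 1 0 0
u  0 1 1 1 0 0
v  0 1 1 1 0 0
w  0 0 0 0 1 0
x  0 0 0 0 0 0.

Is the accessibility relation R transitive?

Transitive: yes — every two-step R-path is closed by a direct edge.

Yes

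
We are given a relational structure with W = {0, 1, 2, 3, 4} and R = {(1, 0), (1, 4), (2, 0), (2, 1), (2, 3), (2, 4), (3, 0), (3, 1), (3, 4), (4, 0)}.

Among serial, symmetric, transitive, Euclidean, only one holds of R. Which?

Serial: no — 0 has no R-successor.
Symmetric: no — 1 R 0 but not 0 R 1.
Transitive: yes — every two-step R-path is closed by a direct edge.
Euclidean: no — 1 R 0 and 1 R 4, but not 0 R 4.
Only transitive holds.

transitive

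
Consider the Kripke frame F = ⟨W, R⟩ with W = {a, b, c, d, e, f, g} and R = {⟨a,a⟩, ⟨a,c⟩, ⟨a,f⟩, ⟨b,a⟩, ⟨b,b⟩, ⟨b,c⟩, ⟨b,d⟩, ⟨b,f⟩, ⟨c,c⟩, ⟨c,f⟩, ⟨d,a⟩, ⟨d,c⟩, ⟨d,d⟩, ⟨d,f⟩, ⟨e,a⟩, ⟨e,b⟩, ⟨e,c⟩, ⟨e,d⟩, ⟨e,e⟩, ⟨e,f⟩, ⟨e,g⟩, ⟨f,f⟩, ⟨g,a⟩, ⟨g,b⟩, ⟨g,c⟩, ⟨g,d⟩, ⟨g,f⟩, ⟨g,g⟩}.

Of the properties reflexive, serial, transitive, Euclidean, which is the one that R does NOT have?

Reflexive: yes — every world is R-related to itself.
Serial: yes — every world has a successor (e.g. a R a).
Transitive: yes — every two-step R-path is closed by a direct edge.
Euclidean: no — a R f and a R c, but not f R c.
Only Euclidean fails.

Euclidean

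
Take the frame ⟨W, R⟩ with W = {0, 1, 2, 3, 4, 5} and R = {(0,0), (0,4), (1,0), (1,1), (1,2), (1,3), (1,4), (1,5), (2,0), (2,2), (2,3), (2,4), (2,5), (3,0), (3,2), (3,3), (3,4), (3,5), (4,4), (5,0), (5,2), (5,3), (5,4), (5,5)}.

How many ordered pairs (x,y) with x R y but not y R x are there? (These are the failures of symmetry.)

Enumerating: (0,4), (1,0), (1,2), (1,3), (1,4), (1,5), (2,0), (2,4), (3,0), (3,4), (5,0), (5,4).

12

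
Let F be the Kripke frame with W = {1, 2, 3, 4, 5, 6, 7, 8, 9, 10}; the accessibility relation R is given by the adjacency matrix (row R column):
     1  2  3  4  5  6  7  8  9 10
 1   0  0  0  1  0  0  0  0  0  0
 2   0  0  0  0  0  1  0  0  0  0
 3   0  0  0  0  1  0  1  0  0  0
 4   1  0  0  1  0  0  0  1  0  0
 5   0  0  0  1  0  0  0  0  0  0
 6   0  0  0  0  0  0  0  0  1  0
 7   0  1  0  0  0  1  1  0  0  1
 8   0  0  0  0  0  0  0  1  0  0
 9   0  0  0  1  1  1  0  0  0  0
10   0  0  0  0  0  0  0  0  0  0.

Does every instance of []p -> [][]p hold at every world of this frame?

Axiom 4 corresponds to the accessibility relation being transitive.
Transitive: no — 1 R 4 and 4 R 8, but not 1 R 8.

No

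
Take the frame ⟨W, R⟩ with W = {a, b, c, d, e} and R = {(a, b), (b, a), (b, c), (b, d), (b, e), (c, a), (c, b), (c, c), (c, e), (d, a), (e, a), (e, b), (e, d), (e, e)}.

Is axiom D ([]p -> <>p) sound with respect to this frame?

Axiom D corresponds to the accessibility relation being serial.
Serial: yes — every world has a successor (e.g. a R b).

Yes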